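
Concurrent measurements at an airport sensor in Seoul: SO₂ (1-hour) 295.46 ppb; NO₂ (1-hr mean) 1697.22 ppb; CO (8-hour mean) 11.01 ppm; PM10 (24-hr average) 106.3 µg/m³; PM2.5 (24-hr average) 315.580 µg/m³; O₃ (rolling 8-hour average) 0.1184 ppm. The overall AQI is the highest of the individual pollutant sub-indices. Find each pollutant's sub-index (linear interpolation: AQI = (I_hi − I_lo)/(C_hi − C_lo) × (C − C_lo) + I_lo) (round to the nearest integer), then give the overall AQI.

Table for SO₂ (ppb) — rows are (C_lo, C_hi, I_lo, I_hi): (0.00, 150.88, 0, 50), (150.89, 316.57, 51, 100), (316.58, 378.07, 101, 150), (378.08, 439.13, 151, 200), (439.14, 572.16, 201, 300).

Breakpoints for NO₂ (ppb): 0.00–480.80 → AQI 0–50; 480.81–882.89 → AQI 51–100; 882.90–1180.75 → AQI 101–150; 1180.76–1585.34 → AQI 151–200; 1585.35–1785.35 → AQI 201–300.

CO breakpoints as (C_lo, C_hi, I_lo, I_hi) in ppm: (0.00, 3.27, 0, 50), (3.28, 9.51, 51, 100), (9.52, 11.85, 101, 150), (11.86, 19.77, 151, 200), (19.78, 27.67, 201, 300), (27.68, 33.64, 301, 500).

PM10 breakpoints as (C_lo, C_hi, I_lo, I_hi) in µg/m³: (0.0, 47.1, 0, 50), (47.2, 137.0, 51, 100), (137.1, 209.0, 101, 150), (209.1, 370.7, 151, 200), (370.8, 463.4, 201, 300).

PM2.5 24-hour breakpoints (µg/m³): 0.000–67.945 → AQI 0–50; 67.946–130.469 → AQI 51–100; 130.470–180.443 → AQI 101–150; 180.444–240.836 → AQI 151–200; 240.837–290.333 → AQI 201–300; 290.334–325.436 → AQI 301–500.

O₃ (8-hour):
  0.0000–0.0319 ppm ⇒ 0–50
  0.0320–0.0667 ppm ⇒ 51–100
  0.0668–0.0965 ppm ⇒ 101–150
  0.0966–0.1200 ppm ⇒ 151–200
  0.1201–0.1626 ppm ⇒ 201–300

SO₂: 295.46 ∈ [150.89, 316.57] ↔ index [51, 100].
51 + (295.46−150.89)·(100−51)/(316.57−150.89) = 51 + 144.57·49/165.68 ≈ 93.76, so AQI = 94.
NO₂: row 1585.35–1785.35 (AQI 201–300). (300−201)·(1697.22−1585.35)/(1785.35−1585.35) + 201 = 99·111.87/200.00 + 201 ≈ 256.38 → 256.
CO 11.01: bracket 9.52–11.85 → index 101–150; slope 49/2.33, offset 1.49.
AQI = 101 + 49/2.33·1.49 ≈ 132.33 ⇒ 132.
PM10 106.3: bracket 47.2–137.0 → index 51–100; slope 49/89.8, offset 59.1.
AQI = 51 + 49/89.8·59.1 ≈ 83.25 ⇒ 83.
PM2.5: 315.580 ∈ [290.334, 325.436] ↔ index [301, 500].
301 + (315.580−290.334)·(500−301)/(325.436−290.334) = 301 + 25.246·199/35.102 ≈ 444.12, so AQI = 444.
O₃: row 0.0966–0.1200 (AQI 151–200). (200−151)·(0.1184−0.0966)/(0.1200−0.0966) + 151 = 49·0.0218/0.0234 + 151 ≈ 196.65 → 197.
Sub-indices: SO₂→94, NO₂→256, CO→132, PM10→83, PM2.5→444, O₃→197. Overall AQI = max = 444; dominant pollutant is PM2.5.

444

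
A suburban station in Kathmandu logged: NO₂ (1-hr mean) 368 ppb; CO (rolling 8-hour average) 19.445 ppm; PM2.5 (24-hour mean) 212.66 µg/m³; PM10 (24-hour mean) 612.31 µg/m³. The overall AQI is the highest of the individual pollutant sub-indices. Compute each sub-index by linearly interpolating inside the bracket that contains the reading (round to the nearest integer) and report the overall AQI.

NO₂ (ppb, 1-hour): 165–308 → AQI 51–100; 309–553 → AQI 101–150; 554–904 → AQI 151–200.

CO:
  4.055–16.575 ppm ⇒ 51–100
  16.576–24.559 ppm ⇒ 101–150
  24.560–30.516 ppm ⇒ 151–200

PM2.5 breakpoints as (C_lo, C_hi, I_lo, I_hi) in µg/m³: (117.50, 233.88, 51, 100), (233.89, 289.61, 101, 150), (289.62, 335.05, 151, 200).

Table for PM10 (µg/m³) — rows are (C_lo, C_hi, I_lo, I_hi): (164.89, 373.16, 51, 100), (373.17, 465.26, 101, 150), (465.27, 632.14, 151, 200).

NO₂ 368: bracket 309–553 → index 101–150; slope 49/244, offset 59.
AQI = 101 + 49/244·59 ≈ 112.85 ⇒ 113.
CO: 19.445 lies in 16.576–24.559, so I_lo=101, I_hi=150, C_lo=16.576, C_hi=24.559.
(150−101)/(24.559−16.576) × (19.445−16.576) + 101 = 49/7.983 × 2.869 + 101 ≈ 118.61 → 119.
PM2.5: 212.66 lies in 117.50–233.88, so I_lo=51, I_hi=100, C_lo=117.50, C_hi=233.88.
(100−51)/(233.88−117.50) × (212.66−117.50) + 51 = 49/116.38 × 95.16 + 51 ≈ 91.07 → 91.
PM10: 612.31 lies in 465.27–632.14, so I_lo=151, I_hi=200, C_lo=465.27, C_hi=632.14.
(200−151)/(632.14−465.27) × (612.31−465.27) + 151 = 49/166.87 × 147.04 + 151 ≈ 194.18 → 194.
Sub-indices: NO₂→113, CO→119, PM2.5→91, PM10→194. Overall AQI = max = 194; dominant pollutant is PM10.

194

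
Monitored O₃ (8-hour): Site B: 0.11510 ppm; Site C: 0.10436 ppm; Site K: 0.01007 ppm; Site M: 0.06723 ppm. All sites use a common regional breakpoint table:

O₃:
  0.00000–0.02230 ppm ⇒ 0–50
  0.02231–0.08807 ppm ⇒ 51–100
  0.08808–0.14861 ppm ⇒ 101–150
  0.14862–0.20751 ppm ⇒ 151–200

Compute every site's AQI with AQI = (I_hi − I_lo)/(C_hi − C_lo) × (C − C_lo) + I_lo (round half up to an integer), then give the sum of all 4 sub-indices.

344

Site B: 0.11510 lies in 0.08808–0.14861, so I_lo=101, I_hi=150, C_lo=0.08808, C_hi=0.14861.
(150−101)/(0.14861−0.08808) × (0.11510−0.08808) + 101 = 49/0.06053 × 0.02702 + 101 ≈ 122.87 → 123.
Site C: 0.10436 lies in 0.08808–0.14861, so I_lo=101, I_hi=150, C_lo=0.08808, C_hi=0.14861.
(150−101)/(0.14861−0.08808) × (0.10436−0.08808) + 101 = 49/0.06053 × 0.01628 + 101 ≈ 114.18 → 114.
Site K: row 0.00000–0.02230 (AQI 0–50). (50−0)·(0.01007−0.00000)/(0.02230−0.00000) + 0 = 50·0.01007/0.02230 + 0 ≈ 22.58 → 23.
Site M: row 0.02231–0.08807 (AQI 51–100). (100−51)·(0.06723−0.02231)/(0.08807−0.02231) + 51 = 49·0.04492/0.06576 + 51 ≈ 84.47 → 84.
AQIs: Site B=123, Site C=114, Site K=23, Site M=84. Sum = 123 + 114 + 23 + 84 = 344.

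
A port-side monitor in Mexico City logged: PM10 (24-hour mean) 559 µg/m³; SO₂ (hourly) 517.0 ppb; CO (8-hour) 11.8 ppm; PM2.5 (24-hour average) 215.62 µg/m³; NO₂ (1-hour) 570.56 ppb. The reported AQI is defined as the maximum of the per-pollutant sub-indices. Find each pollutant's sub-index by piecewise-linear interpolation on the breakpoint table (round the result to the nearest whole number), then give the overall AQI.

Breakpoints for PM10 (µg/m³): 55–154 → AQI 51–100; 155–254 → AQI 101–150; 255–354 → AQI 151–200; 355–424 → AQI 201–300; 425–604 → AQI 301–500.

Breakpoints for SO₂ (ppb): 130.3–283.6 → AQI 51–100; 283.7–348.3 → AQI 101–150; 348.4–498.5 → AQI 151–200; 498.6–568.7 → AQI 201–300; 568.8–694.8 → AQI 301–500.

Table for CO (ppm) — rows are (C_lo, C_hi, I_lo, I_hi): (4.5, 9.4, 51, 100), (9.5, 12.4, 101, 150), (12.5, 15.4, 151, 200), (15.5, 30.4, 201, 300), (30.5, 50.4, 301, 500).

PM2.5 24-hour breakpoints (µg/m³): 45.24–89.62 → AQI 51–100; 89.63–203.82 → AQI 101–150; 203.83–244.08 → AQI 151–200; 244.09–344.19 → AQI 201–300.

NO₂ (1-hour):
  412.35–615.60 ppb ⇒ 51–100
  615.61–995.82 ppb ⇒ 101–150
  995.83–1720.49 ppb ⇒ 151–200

450

PM10: row 425–604 (AQI 301–500). (500−301)·(559−425)/(604−425) + 301 = 199·134/179 + 301 ≈ 449.97 → 450.
SO₂: 517.0 lies in 498.6–568.7, so I_lo=201, I_hi=300, C_lo=498.6, C_hi=568.7.
(300−201)/(568.7−498.6) × (517.0−498.6) + 201 = 99/70.1 × 18.4 + 201 ≈ 226.99 → 227.
CO: 11.8 ∈ [9.5, 12.4] ↔ index [101, 150].
101 + (11.8−9.5)·(150−101)/(12.4−9.5) = 101 + 2.3·49/2.9 ≈ 139.86, so AQI = 140.
PM2.5 215.62: bracket 203.83–244.08 → index 151–200; slope 49/40.25, offset 11.79.
AQI = 151 + 49/40.25·11.79 ≈ 165.35 ⇒ 165.
NO₂: 570.56 lies in 412.35–615.60, so I_lo=51, I_hi=100, C_lo=412.35, C_hi=615.60.
(100−51)/(615.60−412.35) × (570.56−412.35) + 51 = 49/203.25 × 158.21 + 51 ≈ 89.14 → 89.
Sub-indices: PM10→450, SO₂→227, CO→140, PM2.5→165, NO₂→89. Overall AQI = max = 450; dominant pollutant is PM10.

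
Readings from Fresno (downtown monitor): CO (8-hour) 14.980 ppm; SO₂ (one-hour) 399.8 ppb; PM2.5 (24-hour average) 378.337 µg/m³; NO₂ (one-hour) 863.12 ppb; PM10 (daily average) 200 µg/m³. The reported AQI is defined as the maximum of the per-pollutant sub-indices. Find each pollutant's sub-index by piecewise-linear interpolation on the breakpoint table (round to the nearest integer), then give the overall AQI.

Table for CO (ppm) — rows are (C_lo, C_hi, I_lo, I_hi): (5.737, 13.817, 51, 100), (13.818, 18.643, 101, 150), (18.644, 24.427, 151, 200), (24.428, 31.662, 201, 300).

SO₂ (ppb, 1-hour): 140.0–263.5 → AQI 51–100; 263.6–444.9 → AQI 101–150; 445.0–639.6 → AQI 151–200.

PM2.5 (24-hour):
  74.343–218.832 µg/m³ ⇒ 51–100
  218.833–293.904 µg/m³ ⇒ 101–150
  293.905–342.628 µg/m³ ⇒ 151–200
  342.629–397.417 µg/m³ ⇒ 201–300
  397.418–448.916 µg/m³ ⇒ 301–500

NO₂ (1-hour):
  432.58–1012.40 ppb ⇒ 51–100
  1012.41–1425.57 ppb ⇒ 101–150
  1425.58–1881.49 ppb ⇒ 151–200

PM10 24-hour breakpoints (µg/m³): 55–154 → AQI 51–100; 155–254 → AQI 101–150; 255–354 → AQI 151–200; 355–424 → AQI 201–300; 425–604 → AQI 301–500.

266

CO: 14.980 ∈ [13.818, 18.643] ↔ index [101, 150].
101 + (14.980−13.818)·(150−101)/(18.643−13.818) = 101 + 1.162·49/4.825 ≈ 112.80, so AQI = 113.
SO₂ 399.8: bracket 263.6–444.9 → index 101–150; slope 49/181.3, offset 136.2.
AQI = 101 + 49/181.3·136.2 ≈ 137.81 ⇒ 138.
PM2.5 378.337: bracket 342.629–397.417 → index 201–300; slope 99/54.788, offset 35.708.
AQI = 201 + 99/54.788·35.708 ≈ 265.52 ⇒ 266.
NO₂: row 432.58–1012.40 (AQI 51–100). (100−51)·(863.12−432.58)/(1012.40−432.58) + 51 = 49·430.54/579.82 + 51 ≈ 87.38 → 87.
PM10: 200 lies in 155–254, so I_lo=101, I_hi=150, C_lo=155, C_hi=254.
(150−101)/(254−155) × (200−155) + 101 = 49/99 × 45 + 101 ≈ 123.27 → 123.
Sub-indices: CO→113, SO₂→138, PM2.5→266, NO₂→87, PM10→123. Overall AQI = max = 266; dominant pollutant is PM2.5.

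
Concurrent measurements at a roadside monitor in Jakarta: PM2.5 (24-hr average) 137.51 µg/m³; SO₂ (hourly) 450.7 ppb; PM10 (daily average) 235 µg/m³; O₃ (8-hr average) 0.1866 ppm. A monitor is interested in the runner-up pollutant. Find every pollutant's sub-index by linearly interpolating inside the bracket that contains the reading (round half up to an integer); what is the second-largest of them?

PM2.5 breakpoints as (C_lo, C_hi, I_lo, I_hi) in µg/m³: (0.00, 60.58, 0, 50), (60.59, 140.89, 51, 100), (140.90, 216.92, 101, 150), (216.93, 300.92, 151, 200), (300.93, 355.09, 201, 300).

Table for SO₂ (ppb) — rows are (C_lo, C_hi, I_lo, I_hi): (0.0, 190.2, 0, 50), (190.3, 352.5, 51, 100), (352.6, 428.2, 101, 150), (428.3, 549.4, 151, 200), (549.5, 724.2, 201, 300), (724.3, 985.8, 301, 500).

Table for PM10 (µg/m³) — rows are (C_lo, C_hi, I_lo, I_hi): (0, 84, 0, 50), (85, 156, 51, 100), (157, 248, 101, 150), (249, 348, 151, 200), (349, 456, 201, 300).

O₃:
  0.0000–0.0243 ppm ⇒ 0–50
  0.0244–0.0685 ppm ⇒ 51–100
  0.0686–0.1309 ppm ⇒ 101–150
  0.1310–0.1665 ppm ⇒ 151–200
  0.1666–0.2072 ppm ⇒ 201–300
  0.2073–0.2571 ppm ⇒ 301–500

160

PM2.5: 137.51 ∈ [60.59, 140.89] ↔ index [51, 100].
51 + (137.51−60.59)·(100−51)/(140.89−60.59) = 51 + 76.92·49/80.30 ≈ 97.94, so AQI = 98.
SO₂ 450.7: bracket 428.3–549.4 → index 151–200; slope 49/121.1, offset 22.4.
AQI = 151 + 49/121.1·22.4 ≈ 160.06 ⇒ 160.
PM10 235: bracket 157–248 → index 101–150; slope 49/91, offset 78.
AQI = 101 + 49/91·78 ≈ 143.00 ⇒ 143.
O₃ 0.1866: bracket 0.1666–0.2072 → index 201–300; slope 99/0.0406, offset 0.0200.
AQI = 201 + 99/0.0406·0.0200 ≈ 249.77 ⇒ 250.
Sub-indices: PM2.5→98, SO₂→160, PM10→143, O₃→250. Ranked high→low: 250, 160, 143, 98. Second-highest sub-index = 160.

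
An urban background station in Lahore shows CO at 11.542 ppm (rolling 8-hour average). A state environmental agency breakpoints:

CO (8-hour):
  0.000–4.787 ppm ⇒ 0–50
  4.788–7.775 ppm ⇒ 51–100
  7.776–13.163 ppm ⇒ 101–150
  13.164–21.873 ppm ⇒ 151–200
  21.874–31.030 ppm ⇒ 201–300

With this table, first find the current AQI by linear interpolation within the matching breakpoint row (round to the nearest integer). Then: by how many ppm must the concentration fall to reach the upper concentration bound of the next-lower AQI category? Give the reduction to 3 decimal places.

3.767

CO 11.542: bracket 7.776–13.163 → index 101–150; slope 49/5.387, offset 3.766.
AQI = 101 + 49/5.387·3.766 ≈ 135.26 ⇒ 135.
Current AQI 135 is in the Unhealthy for Sensitive Groups range (101–150). The next-lower category tops out at AQI 100, whose upper concentration bound is 7.775 ppm.
Reduction needed = 11.542 − 7.775 = 3.767 ppm.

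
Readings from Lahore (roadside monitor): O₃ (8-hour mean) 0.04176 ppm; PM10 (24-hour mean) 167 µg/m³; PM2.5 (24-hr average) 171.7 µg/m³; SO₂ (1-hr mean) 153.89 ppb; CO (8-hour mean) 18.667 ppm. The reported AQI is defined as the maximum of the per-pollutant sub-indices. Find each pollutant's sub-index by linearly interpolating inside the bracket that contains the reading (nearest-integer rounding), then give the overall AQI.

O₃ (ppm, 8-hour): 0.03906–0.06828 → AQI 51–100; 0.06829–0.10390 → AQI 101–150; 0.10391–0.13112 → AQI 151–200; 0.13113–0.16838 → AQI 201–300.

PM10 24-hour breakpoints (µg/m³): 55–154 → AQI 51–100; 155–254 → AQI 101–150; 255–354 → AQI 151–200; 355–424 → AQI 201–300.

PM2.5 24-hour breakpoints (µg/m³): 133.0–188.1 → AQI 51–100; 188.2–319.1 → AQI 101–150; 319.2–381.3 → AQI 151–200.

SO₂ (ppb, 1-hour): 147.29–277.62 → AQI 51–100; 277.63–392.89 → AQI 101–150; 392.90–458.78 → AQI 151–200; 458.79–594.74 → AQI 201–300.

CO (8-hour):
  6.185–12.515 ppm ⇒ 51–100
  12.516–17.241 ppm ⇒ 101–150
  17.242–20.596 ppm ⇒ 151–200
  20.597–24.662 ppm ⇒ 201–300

172

O₃: 0.04176 ∈ [0.03906, 0.06828] ↔ index [51, 100].
51 + (0.04176−0.03906)·(100−51)/(0.06828−0.03906) = 51 + 0.00270·49/0.02922 ≈ 55.53, so AQI = 56.
PM10: 167 ∈ [155, 254] ↔ index [101, 150].
101 + (167−155)·(150−101)/(254−155) = 101 + 12·49/99 ≈ 106.94, so AQI = 107.
PM2.5 171.7: bracket 133.0–188.1 → index 51–100; slope 49/55.1, offset 38.7.
AQI = 51 + 49/55.1·38.7 ≈ 85.42 ⇒ 85.
SO₂: row 147.29–277.62 (AQI 51–100). (100−51)·(153.89−147.29)/(277.62−147.29) + 51 = 49·6.60/130.33 + 51 ≈ 53.48 → 53.
CO 18.667: bracket 17.242–20.596 → index 151–200; slope 49/3.354, offset 1.425.
AQI = 151 + 49/3.354·1.425 ≈ 171.82 ⇒ 172.
Sub-indices: O₃→56, PM10→107, PM2.5→85, SO₂→53, CO→172. Overall AQI = max = 172; dominant pollutant is CO.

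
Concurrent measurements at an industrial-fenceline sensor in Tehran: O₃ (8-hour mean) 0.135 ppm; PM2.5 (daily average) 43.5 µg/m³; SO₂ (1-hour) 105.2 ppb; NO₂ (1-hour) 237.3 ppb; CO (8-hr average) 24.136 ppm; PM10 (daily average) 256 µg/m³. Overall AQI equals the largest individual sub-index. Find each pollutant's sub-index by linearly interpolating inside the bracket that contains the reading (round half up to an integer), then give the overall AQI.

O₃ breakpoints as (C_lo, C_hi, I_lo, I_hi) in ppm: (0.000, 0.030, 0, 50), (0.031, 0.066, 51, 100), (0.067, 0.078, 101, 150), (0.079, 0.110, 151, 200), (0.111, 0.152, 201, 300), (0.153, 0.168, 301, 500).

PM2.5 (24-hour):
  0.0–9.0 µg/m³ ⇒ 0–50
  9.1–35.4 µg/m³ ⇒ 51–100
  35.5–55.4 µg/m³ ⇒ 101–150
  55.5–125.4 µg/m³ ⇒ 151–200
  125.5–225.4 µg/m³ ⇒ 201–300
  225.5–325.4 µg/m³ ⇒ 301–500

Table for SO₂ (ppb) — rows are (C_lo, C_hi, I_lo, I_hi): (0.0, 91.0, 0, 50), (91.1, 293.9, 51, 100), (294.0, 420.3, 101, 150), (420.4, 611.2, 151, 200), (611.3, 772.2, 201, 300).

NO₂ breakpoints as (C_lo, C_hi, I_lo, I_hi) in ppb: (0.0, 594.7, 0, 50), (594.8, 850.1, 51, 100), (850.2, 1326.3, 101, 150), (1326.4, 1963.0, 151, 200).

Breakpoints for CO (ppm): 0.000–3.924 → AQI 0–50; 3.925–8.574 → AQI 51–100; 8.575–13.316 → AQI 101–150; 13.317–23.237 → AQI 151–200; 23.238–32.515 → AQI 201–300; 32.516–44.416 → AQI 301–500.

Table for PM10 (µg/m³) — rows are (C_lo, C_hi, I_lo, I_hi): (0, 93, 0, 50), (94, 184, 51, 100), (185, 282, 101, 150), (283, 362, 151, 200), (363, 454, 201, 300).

259

O₃: row 0.111–0.152 (AQI 201–300). (300−201)·(0.135−0.111)/(0.152−0.111) + 201 = 99·0.024/0.041 + 201 ≈ 258.95 → 259.
PM2.5: 43.5 lies in 35.5–55.4, so I_lo=101, I_hi=150, C_lo=35.5, C_hi=55.4.
(150−101)/(55.4−35.5) × (43.5−35.5) + 101 = 49/19.9 × 8.0 + 101 ≈ 120.70 → 121.
SO₂: row 91.1–293.9 (AQI 51–100). (100−51)·(105.2−91.1)/(293.9−91.1) + 51 = 49·14.1/202.8 + 51 ≈ 54.41 → 54.
NO₂: row 0.0–594.7 (AQI 0–50). (50−0)·(237.3−0.0)/(594.7−0.0) + 0 = 50·237.3/594.7 + 0 ≈ 19.95 → 20.
CO: row 23.238–32.515 (AQI 201–300). (300−201)·(24.136−23.238)/(32.515−23.238) + 201 = 99·0.898/9.277 + 201 ≈ 210.58 → 211.
PM10: row 185–282 (AQI 101–150). (150−101)·(256−185)/(282−185) + 101 = 49·71/97 + 101 ≈ 136.87 → 137.
Sub-indices: O₃→259, PM2.5→121, SO₂→54, NO₂→20, CO→211, PM10→137. Overall AQI = max = 259; dominant pollutant is O₃.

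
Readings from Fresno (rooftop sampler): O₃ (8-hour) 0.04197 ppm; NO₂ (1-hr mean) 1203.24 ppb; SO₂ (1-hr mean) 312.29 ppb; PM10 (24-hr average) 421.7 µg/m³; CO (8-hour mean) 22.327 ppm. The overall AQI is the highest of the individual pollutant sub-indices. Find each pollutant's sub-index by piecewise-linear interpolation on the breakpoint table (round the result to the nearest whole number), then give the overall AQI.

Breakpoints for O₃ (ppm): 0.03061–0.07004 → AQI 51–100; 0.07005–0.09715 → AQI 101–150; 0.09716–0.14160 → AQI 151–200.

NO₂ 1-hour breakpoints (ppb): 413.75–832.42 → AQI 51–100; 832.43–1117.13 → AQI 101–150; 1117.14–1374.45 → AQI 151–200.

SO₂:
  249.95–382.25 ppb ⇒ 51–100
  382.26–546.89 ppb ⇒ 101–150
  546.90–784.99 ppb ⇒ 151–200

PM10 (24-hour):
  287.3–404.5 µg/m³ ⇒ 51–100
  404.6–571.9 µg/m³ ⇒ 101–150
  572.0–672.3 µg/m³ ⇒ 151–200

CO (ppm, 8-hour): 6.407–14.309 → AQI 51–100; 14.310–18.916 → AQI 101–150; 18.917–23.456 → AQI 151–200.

188

O₃: 0.04197 ∈ [0.03061, 0.07004] ↔ index [51, 100].
51 + (0.04197−0.03061)·(100−51)/(0.07004−0.03061) = 51 + 0.01136·49/0.03943 ≈ 65.12, so AQI = 65.
NO₂: 1203.24 ∈ [1117.14, 1374.45] ↔ index [151, 200].
151 + (1203.24−1117.14)·(200−151)/(1374.45−1117.14) = 151 + 86.10·49/257.31 ≈ 167.40, so AQI = 167.
SO₂: 312.29 ∈ [249.95, 382.25] ↔ index [51, 100].
51 + (312.29−249.95)·(100−51)/(382.25−249.95) = 51 + 62.34·49/132.30 ≈ 74.09, so AQI = 74.
PM10 421.7: bracket 404.6–571.9 → index 101–150; slope 49/167.3, offset 17.1.
AQI = 101 + 49/167.3·17.1 ≈ 106.01 ⇒ 106.
CO 22.327: bracket 18.917–23.456 → index 151–200; slope 49/4.539, offset 3.410.
AQI = 151 + 49/4.539·3.410 ≈ 187.81 ⇒ 188.
Sub-indices: O₃→65, NO₂→167, SO₂→74, PM10→106, CO→188. Overall AQI = max = 188; dominant pollutant is CO.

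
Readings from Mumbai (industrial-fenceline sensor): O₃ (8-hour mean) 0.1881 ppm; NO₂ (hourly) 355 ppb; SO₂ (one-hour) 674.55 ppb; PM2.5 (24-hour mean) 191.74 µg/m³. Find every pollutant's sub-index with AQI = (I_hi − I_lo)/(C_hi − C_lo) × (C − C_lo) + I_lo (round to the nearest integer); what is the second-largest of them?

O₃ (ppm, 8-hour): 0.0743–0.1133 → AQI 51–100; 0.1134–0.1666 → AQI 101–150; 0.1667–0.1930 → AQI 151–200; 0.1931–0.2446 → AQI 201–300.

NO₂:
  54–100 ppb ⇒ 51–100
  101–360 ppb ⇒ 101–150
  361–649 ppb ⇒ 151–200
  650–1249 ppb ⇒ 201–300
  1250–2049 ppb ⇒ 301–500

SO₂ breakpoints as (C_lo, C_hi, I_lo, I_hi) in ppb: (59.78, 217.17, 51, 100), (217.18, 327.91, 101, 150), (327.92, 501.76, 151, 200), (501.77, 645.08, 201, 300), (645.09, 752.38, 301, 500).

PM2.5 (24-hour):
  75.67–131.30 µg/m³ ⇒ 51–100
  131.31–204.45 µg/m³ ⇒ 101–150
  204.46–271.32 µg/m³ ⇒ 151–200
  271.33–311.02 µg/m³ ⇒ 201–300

191

O₃ 0.1881: bracket 0.1667–0.1930 → index 151–200; slope 49/0.0263, offset 0.0214.
AQI = 151 + 49/0.0263·0.0214 ≈ 190.87 ⇒ 191.
NO₂: row 101–360 (AQI 101–150). (150−101)·(355−101)/(360−101) + 101 = 49·254/259 + 101 ≈ 149.05 → 149.
SO₂: row 645.09–752.38 (AQI 301–500). (500−301)·(674.55−645.09)/(752.38−645.09) + 301 = 199·29.46/107.29 + 301 ≈ 355.64 → 356.
PM2.5: 191.74 ∈ [131.31, 204.45] ↔ index [101, 150].
101 + (191.74−131.31)·(150−101)/(204.45−131.31) = 101 + 60.43·49/73.14 ≈ 141.48, so AQI = 141.
Sub-indices: O₃→191, NO₂→149, SO₂→356, PM2.5→141. Ranked high→low: 356, 191, 149, 141. Second-highest sub-index = 191.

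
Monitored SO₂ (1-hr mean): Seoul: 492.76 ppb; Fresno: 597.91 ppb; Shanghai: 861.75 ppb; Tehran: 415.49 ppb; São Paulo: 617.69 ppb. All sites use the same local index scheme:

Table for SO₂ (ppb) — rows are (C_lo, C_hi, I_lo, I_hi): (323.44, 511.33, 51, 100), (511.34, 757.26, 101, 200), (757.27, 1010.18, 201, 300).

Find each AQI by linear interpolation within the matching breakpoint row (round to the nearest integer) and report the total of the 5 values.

Seoul: 492.76 lies in 323.44–511.33, so I_lo=51, I_hi=100, C_lo=323.44, C_hi=511.33.
(100−51)/(511.33−323.44) × (492.76−323.44) + 51 = 49/187.89 × 169.32 + 51 ≈ 95.16 → 95.
Fresno: row 511.34–757.26 (AQI 101–200). (200−101)·(597.91−511.34)/(757.26−511.34) + 101 = 99·86.57/245.92 + 101 ≈ 135.85 → 136.
Shanghai 861.75: bracket 757.27–1010.18 → index 201–300; slope 99/252.91, offset 104.48.
AQI = 201 + 99/252.91·104.48 ≈ 241.90 ⇒ 242.
Tehran 415.49: bracket 323.44–511.33 → index 51–100; slope 49/187.89, offset 92.05.
AQI = 51 + 49/187.89·92.05 ≈ 75.01 ⇒ 75.
São Paulo: row 511.34–757.26 (AQI 101–200). (200−101)·(617.69−511.34)/(757.26−511.34) + 101 = 99·106.35/245.92 + 101 ≈ 143.81 → 144.
AQIs: Seoul=95, Fresno=136, Shanghai=242, Tehran=75, São Paulo=144. Sum = 95 + 136 + 242 + 75 + 144 = 692.

692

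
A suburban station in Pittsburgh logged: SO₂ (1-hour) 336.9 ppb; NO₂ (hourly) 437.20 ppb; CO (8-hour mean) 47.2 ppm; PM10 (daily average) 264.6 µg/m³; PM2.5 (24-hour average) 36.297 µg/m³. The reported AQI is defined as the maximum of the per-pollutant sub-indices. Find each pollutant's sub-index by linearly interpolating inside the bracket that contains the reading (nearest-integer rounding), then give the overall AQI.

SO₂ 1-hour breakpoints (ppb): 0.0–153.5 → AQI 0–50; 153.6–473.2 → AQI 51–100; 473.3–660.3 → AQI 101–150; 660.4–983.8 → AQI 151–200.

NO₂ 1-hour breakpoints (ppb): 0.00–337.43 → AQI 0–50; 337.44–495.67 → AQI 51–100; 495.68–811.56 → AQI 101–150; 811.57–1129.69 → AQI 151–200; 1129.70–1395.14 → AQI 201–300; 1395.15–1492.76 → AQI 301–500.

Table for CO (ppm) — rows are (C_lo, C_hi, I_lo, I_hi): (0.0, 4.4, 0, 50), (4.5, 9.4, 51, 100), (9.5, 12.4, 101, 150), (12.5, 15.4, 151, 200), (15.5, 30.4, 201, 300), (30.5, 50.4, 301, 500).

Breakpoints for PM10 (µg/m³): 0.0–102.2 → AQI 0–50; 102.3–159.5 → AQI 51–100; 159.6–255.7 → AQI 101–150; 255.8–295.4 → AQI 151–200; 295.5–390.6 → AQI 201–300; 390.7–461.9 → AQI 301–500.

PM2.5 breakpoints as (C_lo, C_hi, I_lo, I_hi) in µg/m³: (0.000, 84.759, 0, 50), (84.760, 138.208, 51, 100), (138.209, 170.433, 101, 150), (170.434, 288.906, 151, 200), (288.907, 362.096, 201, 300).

468

SO₂: row 153.6–473.2 (AQI 51–100). (100−51)·(336.9−153.6)/(473.2−153.6) + 51 = 49·183.3/319.6 + 51 ≈ 79.10 → 79.
NO₂: 437.20 ∈ [337.44, 495.67] ↔ index [51, 100].
51 + (437.20−337.44)·(100−51)/(495.67−337.44) = 51 + 99.76·49/158.23 ≈ 81.89, so AQI = 82.
CO: 47.2 lies in 30.5–50.4, so I_lo=301, I_hi=500, C_lo=30.5, C_hi=50.4.
(500−301)/(50.4−30.5) × (47.2−30.5) + 301 = 199/19.9 × 16.7 + 301 ≈ 468.00 → 468.
PM10 264.6: bracket 255.8–295.4 → index 151–200; slope 49/39.6, offset 8.8.
AQI = 151 + 49/39.6·8.8 ≈ 161.89 ⇒ 162.
PM2.5: 36.297 ∈ [0.000, 84.759] ↔ index [0, 50].
0 + (36.297−0.000)·(50−0)/(84.759−0.000) = 0 + 36.297·50/84.759 ≈ 21.41, so AQI = 21.
Sub-indices: SO₂→79, NO₂→82, CO→468, PM10→162, PM2.5→21. Overall AQI = max = 468; dominant pollutant is CO.
AQI 468: Hazardous.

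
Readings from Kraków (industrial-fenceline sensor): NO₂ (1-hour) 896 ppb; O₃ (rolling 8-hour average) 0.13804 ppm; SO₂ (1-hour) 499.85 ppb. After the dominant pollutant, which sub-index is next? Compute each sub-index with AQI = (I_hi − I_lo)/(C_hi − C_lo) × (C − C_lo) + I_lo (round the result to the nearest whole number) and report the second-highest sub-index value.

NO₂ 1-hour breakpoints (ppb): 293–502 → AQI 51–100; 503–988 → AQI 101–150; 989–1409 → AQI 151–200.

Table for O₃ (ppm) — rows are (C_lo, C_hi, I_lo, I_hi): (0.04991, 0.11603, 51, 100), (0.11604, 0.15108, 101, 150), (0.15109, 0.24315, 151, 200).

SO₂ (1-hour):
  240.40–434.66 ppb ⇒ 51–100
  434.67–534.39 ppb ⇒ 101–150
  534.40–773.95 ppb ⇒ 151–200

NO₂: 896 lies in 503–988, so I_lo=101, I_hi=150, C_lo=503, C_hi=988.
(150−101)/(988−503) × (896−503) + 101 = 49/485 × 393 + 101 ≈ 140.71 → 141.
O₃: 0.13804 lies in 0.11604–0.15108, so I_lo=101, I_hi=150, C_lo=0.11604, C_hi=0.15108.
(150−101)/(0.15108−0.11604) × (0.13804−0.11604) + 101 = 49/0.03504 × 0.02200 + 101 ≈ 131.76 → 132.
SO₂: 499.85 ∈ [434.67, 534.39] ↔ index [101, 150].
101 + (499.85−434.67)·(150−101)/(534.39−434.67) = 101 + 65.18·49/99.72 ≈ 133.03, so AQI = 133.
Sub-indices: NO₂→141, O₃→132, SO₂→133. Ranked high→low: 141, 133, 132. Second-highest sub-index = 133.

133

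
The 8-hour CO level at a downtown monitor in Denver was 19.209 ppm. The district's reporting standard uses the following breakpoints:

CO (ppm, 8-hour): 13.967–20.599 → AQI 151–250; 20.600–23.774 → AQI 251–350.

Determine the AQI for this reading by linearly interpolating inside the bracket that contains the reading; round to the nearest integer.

229

CO 19.209: bracket 13.967–20.599 → index 151–250; slope 99/6.632, offset 5.242.
AQI = 151 + 99/6.632·5.242 ≈ 229.25 ⇒ 229.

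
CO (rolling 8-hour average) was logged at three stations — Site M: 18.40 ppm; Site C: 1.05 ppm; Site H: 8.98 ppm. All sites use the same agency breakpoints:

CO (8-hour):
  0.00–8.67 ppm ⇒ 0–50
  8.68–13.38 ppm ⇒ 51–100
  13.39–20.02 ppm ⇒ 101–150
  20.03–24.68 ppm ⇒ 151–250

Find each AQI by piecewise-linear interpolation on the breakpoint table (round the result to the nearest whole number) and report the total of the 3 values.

198

Site M: 18.40 lies in 13.39–20.02, so I_lo=101, I_hi=150, C_lo=13.39, C_hi=20.02.
(150−101)/(20.02−13.39) × (18.40−13.39) + 101 = 49/6.63 × 5.01 + 101 ≈ 138.03 → 138.
Site C: 1.05 ∈ [0.00, 8.67] ↔ index [0, 50].
0 + (1.05−0.00)·(50−0)/(8.67−0.00) = 0 + 1.05·50/8.67 ≈ 6.06, so AQI = 6.
Site H 8.98: bracket 8.68–13.38 → index 51–100; slope 49/4.70, offset 0.30.
AQI = 51 + 49/4.70·0.30 ≈ 54.13 ⇒ 54.
AQIs: Site M=138, Site C=6, Site H=54. Sum = 138 + 6 + 54 = 198.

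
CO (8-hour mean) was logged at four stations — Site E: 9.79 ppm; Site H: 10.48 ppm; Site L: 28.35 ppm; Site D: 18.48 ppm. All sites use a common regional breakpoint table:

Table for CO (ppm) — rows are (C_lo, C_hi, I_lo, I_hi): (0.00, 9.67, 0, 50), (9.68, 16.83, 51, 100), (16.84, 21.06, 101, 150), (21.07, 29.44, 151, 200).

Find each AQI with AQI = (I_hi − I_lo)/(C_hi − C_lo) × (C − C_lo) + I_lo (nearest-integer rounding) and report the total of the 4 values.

422

Site E: row 9.68–16.83 (AQI 51–100). (100−51)·(9.79−9.68)/(16.83−9.68) + 51 = 49·0.11/7.15 + 51 ≈ 51.75 → 52.
Site H: 10.48 lies in 9.68–16.83, so I_lo=51, I_hi=100, C_lo=9.68, C_hi=16.83.
(100−51)/(16.83−9.68) × (10.48−9.68) + 51 = 49/7.15 × 0.80 + 51 ≈ 56.48 → 56.
Site L: row 21.07–29.44 (AQI 151–200). (200−151)·(28.35−21.07)/(29.44−21.07) + 151 = 49·7.28/8.37 + 151 ≈ 193.62 → 194.
Site D: row 16.84–21.06 (AQI 101–150). (150−101)·(18.48−16.84)/(21.06−16.84) + 101 = 49·1.64/4.22 + 101 ≈ 120.04 → 120.
AQIs: Site E=52, Site H=56, Site L=194, Site D=120. Sum = 52 + 56 + 194 + 120 = 422.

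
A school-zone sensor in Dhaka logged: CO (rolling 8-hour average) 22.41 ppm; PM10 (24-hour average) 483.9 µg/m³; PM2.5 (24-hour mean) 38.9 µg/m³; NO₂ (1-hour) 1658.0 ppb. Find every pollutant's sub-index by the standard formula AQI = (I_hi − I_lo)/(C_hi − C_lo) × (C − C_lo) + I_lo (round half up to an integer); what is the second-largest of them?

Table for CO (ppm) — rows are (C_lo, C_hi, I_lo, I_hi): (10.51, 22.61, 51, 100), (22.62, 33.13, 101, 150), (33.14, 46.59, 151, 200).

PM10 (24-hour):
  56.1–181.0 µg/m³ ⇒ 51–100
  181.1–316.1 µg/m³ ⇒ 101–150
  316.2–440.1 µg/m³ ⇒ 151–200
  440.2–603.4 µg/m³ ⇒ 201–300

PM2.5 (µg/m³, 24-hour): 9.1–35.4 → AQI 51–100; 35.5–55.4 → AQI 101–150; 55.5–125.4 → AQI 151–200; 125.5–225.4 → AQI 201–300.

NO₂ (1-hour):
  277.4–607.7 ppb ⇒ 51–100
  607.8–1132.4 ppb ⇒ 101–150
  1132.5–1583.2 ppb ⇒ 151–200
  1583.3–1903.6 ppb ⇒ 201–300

CO: row 10.51–22.61 (AQI 51–100). (100−51)·(22.41−10.51)/(22.61−10.51) + 51 = 49·11.90/12.10 + 51 ≈ 99.19 → 99.
PM10: row 440.2–603.4 (AQI 201–300). (300−201)·(483.9−440.2)/(603.4−440.2) + 201 = 99·43.7/163.2 + 201 ≈ 227.51 → 228.
PM2.5: 38.9 ∈ [35.5, 55.4] ↔ index [101, 150].
101 + (38.9−35.5)·(150−101)/(55.4−35.5) = 101 + 3.4·49/19.9 ≈ 109.37, so AQI = 109.
NO₂: 1658.0 lies in 1583.3–1903.6, so I_lo=201, I_hi=300, C_lo=1583.3, C_hi=1903.6.
(300−201)/(1903.6−1583.3) × (1658.0−1583.3) + 201 = 99/320.3 × 74.7 + 201 ≈ 224.09 → 224.
Sub-indices: CO→99, PM10→228, PM2.5→109, NO₂→224. Ranked high→low: 228, 224, 109, 99. Second-highest sub-index = 224.

224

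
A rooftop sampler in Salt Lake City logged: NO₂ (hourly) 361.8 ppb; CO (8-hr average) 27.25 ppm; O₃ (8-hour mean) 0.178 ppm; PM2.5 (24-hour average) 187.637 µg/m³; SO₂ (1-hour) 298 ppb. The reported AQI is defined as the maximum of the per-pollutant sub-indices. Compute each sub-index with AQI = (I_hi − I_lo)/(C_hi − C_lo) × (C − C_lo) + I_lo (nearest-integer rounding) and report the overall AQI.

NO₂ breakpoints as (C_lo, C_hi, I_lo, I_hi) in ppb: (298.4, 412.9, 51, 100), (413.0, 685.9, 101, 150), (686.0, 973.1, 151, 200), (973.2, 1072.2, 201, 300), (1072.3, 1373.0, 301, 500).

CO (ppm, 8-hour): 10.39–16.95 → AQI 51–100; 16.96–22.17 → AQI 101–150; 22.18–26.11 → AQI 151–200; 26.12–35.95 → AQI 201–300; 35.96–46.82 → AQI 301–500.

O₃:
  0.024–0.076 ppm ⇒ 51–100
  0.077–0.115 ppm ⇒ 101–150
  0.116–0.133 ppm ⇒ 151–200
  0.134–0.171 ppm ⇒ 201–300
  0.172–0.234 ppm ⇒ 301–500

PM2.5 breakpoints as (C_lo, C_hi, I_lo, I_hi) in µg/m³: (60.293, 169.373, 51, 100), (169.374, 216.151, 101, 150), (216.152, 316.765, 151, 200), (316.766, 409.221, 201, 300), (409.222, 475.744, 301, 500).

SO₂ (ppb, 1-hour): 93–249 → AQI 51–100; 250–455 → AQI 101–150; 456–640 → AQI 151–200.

NO₂: row 298.4–412.9 (AQI 51–100). (100−51)·(361.8−298.4)/(412.9−298.4) + 51 = 49·63.4/114.5 + 51 ≈ 78.13 → 78.
CO: 27.25 lies in 26.12–35.95, so I_lo=201, I_hi=300, C_lo=26.12, C_hi=35.95.
(300−201)/(35.95−26.12) × (27.25−26.12) + 201 = 99/9.83 × 1.13 + 201 ≈ 212.38 → 212.
O₃: row 0.172–0.234 (AQI 301–500). (500−301)·(0.178−0.172)/(0.234−0.172) + 301 = 199·0.006/0.062 + 301 ≈ 320.26 → 320.
PM2.5 187.637: bracket 169.374–216.151 → index 101–150; slope 49/46.777, offset 18.263.
AQI = 101 + 49/46.777·18.263 ≈ 120.13 ⇒ 120.
SO₂ 298: bracket 250–455 → index 101–150; slope 49/205, offset 48.
AQI = 101 + 49/205·48 ≈ 112.47 ⇒ 112.
Sub-indices: NO₂→78, CO→212, O₃→320, PM2.5→120, SO₂→112. Overall AQI = max = 320; dominant pollutant is O₃.
AQI 320: Hazardous.

320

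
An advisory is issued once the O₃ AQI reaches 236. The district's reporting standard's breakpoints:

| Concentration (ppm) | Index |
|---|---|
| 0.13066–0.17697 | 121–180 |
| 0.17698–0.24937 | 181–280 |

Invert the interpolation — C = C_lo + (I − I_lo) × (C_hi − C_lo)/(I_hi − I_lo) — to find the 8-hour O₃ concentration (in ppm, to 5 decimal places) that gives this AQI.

0.21720

AQI 236 lies in the 181–280 band, which corresponds to 0.17698–0.24937 ppm.
C = 0.17698 + (236−181)×(0.24937−0.17698)/(280−181) = 0.17698 + 55×0.07239/99 ≈ 0.2171967 ppm → 0.21720 ppm to 5 dp.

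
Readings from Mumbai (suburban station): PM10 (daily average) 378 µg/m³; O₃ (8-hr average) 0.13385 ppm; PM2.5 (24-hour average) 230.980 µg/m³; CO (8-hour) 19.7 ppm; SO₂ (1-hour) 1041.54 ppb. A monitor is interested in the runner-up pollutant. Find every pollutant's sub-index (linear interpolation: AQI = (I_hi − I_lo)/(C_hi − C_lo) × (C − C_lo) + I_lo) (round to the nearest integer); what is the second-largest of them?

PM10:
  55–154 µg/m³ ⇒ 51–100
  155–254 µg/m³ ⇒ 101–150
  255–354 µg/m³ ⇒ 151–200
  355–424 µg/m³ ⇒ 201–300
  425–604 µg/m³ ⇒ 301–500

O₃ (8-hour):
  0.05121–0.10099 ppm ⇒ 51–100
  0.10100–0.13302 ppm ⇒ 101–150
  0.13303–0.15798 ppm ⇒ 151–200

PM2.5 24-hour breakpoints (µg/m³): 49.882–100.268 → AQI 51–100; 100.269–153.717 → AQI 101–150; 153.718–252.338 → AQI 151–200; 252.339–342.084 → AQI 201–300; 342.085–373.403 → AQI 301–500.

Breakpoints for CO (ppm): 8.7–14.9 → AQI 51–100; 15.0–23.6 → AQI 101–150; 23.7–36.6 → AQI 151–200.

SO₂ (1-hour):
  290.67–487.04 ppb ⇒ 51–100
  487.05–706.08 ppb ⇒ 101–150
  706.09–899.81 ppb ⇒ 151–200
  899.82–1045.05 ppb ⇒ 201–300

234

PM10 378: bracket 355–424 → index 201–300; slope 99/69, offset 23.
AQI = 201 + 99/69·23 ≈ 234.00 ⇒ 234.
O₃: 0.13385 lies in 0.13303–0.15798, so I_lo=151, I_hi=200, C_lo=0.13303, C_hi=0.15798.
(200−151)/(0.15798−0.13303) × (0.13385−0.13303) + 151 = 49/0.02495 × 0.00082 + 151 ≈ 152.61 → 153.
PM2.5: 230.980 ∈ [153.718, 252.338] ↔ index [151, 200].
151 + (230.980−153.718)·(200−151)/(252.338−153.718) = 151 + 77.262·49/98.620 ≈ 189.39, so AQI = 189.
CO: 19.7 lies in 15.0–23.6, so I_lo=101, I_hi=150, C_lo=15.0, C_hi=23.6.
(150−101)/(23.6−15.0) × (19.7−15.0) + 101 = 49/8.6 × 4.7 + 101 ≈ 127.78 → 128.
SO₂: row 899.82–1045.05 (AQI 201–300). (300−201)·(1041.54−899.82)/(1045.05−899.82) + 201 = 99·141.72/145.23 + 201 ≈ 297.61 → 298.
Sub-indices: PM10→234, O₃→153, PM2.5→189, CO→128, SO₂→298. Ranked high→low: 298, 234, 189, 153, 128. Second-highest sub-index = 234.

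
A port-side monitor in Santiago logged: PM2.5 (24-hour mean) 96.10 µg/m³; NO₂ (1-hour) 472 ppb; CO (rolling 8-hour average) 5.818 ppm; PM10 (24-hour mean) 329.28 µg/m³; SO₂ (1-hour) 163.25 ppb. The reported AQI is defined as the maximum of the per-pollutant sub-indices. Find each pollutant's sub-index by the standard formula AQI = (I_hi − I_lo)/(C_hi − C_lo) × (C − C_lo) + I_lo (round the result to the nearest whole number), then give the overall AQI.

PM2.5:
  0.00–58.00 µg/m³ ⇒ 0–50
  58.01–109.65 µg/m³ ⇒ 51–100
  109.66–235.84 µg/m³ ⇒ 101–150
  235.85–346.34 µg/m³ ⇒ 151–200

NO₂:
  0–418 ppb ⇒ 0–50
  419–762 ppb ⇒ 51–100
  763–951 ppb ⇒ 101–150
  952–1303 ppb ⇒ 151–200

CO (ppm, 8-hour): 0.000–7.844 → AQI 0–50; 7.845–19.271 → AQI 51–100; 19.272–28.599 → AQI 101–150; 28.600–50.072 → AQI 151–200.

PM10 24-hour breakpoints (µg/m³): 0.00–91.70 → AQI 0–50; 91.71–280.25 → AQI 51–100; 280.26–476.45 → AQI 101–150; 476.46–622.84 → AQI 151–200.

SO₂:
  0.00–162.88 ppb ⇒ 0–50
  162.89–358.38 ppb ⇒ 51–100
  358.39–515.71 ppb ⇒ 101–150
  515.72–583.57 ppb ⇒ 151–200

PM2.5: row 58.01–109.65 (AQI 51–100). (100−51)·(96.10−58.01)/(109.65−58.01) + 51 = 49·38.09/51.64 + 51 ≈ 87.14 → 87.
NO₂: 472 ∈ [419, 762] ↔ index [51, 100].
51 + (472−419)·(100−51)/(762−419) = 51 + 53·49/343 ≈ 58.57, so AQI = 59.
CO: row 0.000–7.844 (AQI 0–50). (50−0)·(5.818−0.000)/(7.844−0.000) + 0 = 50·5.818/7.844 + 0 ≈ 37.09 → 37.
PM10: 329.28 ∈ [280.26, 476.45] ↔ index [101, 150].
101 + (329.28−280.26)·(150−101)/(476.45−280.26) = 101 + 49.02·49/196.19 ≈ 113.24, so AQI = 113.
SO₂: 163.25 lies in 162.89–358.38, so I_lo=51, I_hi=100, C_lo=162.89, C_hi=358.38.
(100−51)/(358.38−162.89) × (163.25−162.89) + 51 = 49/195.49 × 0.36 + 51 ≈ 51.09 → 51.
Sub-indices: PM2.5→87, NO₂→59, CO→37, PM10→113, SO₂→51. Overall AQI = max = 113; dominant pollutant is PM10.

113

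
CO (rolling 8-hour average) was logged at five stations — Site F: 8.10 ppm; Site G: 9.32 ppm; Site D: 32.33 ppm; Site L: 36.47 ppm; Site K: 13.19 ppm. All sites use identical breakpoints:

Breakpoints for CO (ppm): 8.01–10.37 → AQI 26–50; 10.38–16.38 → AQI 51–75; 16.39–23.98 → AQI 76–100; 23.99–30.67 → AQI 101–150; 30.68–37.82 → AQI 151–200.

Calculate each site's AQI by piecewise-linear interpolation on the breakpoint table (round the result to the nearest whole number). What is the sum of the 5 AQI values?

Site F: 8.10 lies in 8.01–10.37, so I_lo=26, I_hi=50, C_lo=8.01, C_hi=10.37.
(50−26)/(10.37−8.01) × (8.10−8.01) + 26 = 24/2.36 × 0.09 + 26 ≈ 26.92 → 27.
Site G: row 8.01–10.37 (AQI 26–50). (50−26)·(9.32−8.01)/(10.37−8.01) + 26 = 24·1.31/2.36 + 26 ≈ 39.32 → 39.
Site D: 32.33 lies in 30.68–37.82, so I_lo=151, I_hi=200, C_lo=30.68, C_hi=37.82.
(200−151)/(37.82−30.68) × (32.33−30.68) + 151 = 49/7.14 × 1.65 + 151 ≈ 162.32 → 162.
Site L 36.47: bracket 30.68–37.82 → index 151–200; slope 49/7.14, offset 5.79.
AQI = 151 + 49/7.14·5.79 ≈ 190.74 ⇒ 191.
Site K: 13.19 lies in 10.38–16.38, so I_lo=51, I_hi=75, C_lo=10.38, C_hi=16.38.
(75−51)/(16.38−10.38) × (13.19−10.38) + 51 = 24/6.00 × 2.81 + 51 ≈ 62.24 → 62.
AQIs: Site F=27, Site G=39, Site D=162, Site L=191, Site K=62. Sum = 27 + 39 + 162 + 191 + 62 = 481.

481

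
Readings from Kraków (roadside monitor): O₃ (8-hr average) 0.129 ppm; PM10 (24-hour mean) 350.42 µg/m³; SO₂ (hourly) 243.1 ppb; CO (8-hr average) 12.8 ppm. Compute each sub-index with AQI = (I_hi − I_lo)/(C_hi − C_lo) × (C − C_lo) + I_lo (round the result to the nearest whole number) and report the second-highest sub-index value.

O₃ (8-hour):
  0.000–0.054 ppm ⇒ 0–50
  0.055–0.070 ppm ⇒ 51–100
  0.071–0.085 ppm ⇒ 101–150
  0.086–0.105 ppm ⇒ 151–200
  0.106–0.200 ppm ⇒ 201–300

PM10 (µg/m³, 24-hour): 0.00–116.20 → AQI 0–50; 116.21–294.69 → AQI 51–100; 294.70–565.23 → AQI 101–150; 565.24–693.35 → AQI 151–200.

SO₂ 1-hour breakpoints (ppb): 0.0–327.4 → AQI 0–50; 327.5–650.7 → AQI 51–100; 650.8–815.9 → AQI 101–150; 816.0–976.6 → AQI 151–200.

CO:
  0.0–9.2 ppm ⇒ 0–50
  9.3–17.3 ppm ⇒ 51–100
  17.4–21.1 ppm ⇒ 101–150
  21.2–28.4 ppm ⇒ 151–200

O₃ 0.129: bracket 0.106–0.200 → index 201–300; slope 99/0.094, offset 0.023.
AQI = 201 + 99/0.094·0.023 ≈ 225.22 ⇒ 225.
PM10: 350.42 ∈ [294.70, 565.23] ↔ index [101, 150].
101 + (350.42−294.70)·(150−101)/(565.23−294.70) = 101 + 55.72·49/270.53 ≈ 111.09, so AQI = 111.
SO₂: 243.1 ∈ [0.0, 327.4] ↔ index [0, 50].
0 + (243.1−0.0)·(50−0)/(327.4−0.0) = 0 + 243.1·50/327.4 ≈ 37.13, so AQI = 37.
CO: 12.8 lies in 9.3–17.3, so I_lo=51, I_hi=100, C_lo=9.3, C_hi=17.3.
(100−51)/(17.3−9.3) × (12.8−9.3) + 51 = 49/8.0 × 3.5 + 51 ≈ 72.44 → 72.
Sub-indices: O₃→225, PM10→111, SO₂→37, CO→72. Ranked high→low: 225, 111, 72, 37. Second-highest sub-index = 111.

111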